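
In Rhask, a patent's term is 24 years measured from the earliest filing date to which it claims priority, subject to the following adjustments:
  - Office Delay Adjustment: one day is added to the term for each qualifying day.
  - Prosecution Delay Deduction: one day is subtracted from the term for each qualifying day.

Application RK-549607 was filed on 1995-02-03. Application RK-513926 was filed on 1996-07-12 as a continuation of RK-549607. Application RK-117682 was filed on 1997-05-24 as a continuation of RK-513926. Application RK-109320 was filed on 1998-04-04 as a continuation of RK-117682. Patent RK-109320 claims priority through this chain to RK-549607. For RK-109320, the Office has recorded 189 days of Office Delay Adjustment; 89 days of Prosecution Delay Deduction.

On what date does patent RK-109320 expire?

Earliest priority filing: 3 February 1995.
Base term: 3 February 1995 + 24 years → 3 February 2019.
Office Delay Adjustment: +189 days → 11 August 2019.
Prosecution Delay Deduction: −89 days → 14 May 2019.

2019-05-14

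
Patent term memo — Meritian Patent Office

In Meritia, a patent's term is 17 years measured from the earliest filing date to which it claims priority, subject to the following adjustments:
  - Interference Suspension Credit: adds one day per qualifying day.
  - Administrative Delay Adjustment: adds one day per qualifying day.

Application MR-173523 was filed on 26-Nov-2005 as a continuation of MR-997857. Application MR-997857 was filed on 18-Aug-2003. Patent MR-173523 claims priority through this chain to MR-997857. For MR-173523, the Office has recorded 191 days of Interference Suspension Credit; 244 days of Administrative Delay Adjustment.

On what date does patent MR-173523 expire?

October 27, 2021

Earliest priority filing: 18 August 2003.
Base term: 18 August 2003 + 17 years → 18 August 2020.
Interference Suspension Credit: +191 days → 25 February 2021.
Administrative Delay Adjustment: +244 days → 27 October 2021.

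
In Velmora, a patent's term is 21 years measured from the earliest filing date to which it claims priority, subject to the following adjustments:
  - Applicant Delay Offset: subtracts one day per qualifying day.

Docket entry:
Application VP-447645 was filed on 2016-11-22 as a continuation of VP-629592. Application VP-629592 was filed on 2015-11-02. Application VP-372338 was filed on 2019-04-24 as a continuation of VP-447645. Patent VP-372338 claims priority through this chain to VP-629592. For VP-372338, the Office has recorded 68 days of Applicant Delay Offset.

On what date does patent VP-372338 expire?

August 26, 2036

Earliest priority filing: 2 November 2015.
Base term: 2 November 2015 + 21 years → 2 November 2036.
Applicant Delay Offset: −68 days → 26 August 2036.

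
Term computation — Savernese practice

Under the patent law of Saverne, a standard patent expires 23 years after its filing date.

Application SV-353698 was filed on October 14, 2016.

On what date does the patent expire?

October 14, 2039

Filing date + 23 years → 14 October 2039.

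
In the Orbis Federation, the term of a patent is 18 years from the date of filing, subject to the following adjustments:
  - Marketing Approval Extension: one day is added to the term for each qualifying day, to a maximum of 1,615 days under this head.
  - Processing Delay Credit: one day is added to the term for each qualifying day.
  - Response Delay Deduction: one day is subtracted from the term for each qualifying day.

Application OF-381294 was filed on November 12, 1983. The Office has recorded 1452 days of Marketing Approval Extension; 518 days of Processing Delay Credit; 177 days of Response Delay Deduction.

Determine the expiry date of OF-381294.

October 10, 2006

Base term: filing date + 18 years → 12 November 2001.
Marketing Approval Extension: 1452 days (within the 1615-day cap) → +1452 days → 3 November 2005.
Processing Delay Credit: +518 days → 5 April 2007.
Response Delay Deduction: −177 days → 10 October 2006.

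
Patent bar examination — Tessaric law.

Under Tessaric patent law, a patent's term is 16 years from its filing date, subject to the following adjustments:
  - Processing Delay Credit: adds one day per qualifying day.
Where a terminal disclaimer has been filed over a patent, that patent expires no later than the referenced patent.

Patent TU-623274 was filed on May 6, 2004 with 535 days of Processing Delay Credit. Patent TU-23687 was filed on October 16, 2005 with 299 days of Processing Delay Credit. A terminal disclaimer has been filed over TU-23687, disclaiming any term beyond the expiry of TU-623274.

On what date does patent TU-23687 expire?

Natural term of TU-23687:
  Base: filing + 16 years → 16 October 2021.
  Processing Delay Credit: +299 days → 11 August 2022.
Expiry of referenced patent TU-623274:
  Base: filing + 16 years → 6 May 2020.
  Processing Delay Credit: +535 days → 23 October 2021.
Terminal disclaimer: TU-23687 expires on the earlier of 11 August 2022 and 23 October 2021.

October 23, 2021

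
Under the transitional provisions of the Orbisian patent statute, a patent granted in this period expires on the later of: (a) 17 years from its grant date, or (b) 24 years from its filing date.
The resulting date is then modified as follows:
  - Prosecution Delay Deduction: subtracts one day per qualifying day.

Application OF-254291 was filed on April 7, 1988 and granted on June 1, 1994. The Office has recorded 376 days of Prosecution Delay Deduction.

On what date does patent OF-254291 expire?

(a) grant + 17 years → 1 June 2011.
(b) filing + 24 years → 7 April 2012.
Later of the two: 7 April 2012.
Prosecution Delay Deduction: −376 days → 28 March 2011.

March 28, 2011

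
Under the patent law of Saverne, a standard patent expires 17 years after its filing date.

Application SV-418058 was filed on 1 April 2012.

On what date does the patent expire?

2029-04-01

Filing date + 17 years → 1 April 2029.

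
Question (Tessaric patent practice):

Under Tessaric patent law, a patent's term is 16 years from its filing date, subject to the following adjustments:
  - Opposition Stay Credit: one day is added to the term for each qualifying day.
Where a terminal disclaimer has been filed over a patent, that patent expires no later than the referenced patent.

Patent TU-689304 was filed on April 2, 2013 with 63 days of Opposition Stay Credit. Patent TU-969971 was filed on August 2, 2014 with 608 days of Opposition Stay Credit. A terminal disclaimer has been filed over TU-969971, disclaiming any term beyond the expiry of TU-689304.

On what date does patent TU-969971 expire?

Natural term of TU-969971:
  Base: filing + 16 years → 2 August 2030.
  Opposition Stay Credit: +608 days → 1 April 2032.
Expiry of referenced patent TU-689304:
  Base: filing + 16 years → 2 April 2029.
  Opposition Stay Credit: +63 days → 4 June 2029.
Terminal disclaimer: TU-969971 expires on the earlier of 1 April 2032 and 4 June 2029.

2029-06-04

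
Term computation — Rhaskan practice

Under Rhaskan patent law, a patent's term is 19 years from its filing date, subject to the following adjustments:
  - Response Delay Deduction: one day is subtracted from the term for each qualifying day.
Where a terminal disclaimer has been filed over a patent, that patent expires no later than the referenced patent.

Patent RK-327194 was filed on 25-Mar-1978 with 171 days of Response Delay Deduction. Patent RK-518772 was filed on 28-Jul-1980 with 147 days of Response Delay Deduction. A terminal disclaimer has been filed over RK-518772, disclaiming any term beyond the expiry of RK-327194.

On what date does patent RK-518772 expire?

Natural term of RK-518772:
  Base: filing + 19 years → 28 July 1999.
  Response Delay Deduction: −147 days → 3 March 1999.
Expiry of referenced patent RK-327194:
  Base: filing + 19 years → 25 March 1997.
  Response Delay Deduction: −171 days → 5 October 1996.
Terminal disclaimer: RK-518772 expires on the earlier of 3 March 1999 and 5 October 1996.

October 5, 1996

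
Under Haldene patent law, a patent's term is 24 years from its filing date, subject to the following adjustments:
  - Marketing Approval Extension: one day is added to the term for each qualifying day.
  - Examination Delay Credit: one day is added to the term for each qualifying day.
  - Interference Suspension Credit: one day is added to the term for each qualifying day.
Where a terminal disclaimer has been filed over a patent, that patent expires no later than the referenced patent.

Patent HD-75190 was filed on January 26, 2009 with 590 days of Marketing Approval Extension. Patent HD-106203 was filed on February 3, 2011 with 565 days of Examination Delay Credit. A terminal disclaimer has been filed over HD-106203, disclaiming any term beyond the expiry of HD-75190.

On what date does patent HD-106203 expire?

Natural term of HD-106203:
  Base: filing + 24 years → 3 February 2035.
  Examination Delay Credit: +565 days → 21 August 2036.
Expiry of referenced patent HD-75190:
  Base: filing + 24 years → 26 January 2033.
  Marketing Approval Extension: +590 days → 8 September 2034.
Terminal disclaimer: HD-106203 expires on the earlier of 21 August 2036 and 8 September 2034.

2034-09-08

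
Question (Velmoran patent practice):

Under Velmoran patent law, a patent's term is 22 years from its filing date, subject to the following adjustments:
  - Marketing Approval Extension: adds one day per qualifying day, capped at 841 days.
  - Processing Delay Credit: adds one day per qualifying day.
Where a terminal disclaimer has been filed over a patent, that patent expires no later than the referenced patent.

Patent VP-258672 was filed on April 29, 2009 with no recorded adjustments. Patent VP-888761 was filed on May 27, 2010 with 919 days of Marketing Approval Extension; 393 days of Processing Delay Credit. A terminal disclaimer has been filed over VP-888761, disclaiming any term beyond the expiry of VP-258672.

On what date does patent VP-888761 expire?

Natural term of VP-888761:
  Base: filing + 22 years → 27 May 2032.
  Marketing Approval Extension: 919 days claimed exceeds the 841-day cap, so +841 days → 15 September 2034.
  Processing Delay Credit: +393 days → 13 October 2035.
Expiry of referenced patent VP-258672:
  Base: filing + 22 years → 29 April 2031.
Terminal disclaimer: VP-888761 expires on the earlier of 13 October 2035 and 29 April 2031.

April 29, 2031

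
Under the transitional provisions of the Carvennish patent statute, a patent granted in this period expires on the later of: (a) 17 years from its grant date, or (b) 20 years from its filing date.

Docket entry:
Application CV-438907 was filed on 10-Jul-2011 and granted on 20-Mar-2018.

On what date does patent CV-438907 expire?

2035-03-20

(a) grant + 17 years → 20 March 2035.
(b) filing + 20 years → 10 July 2031.
Later of the two: 20 March 2035.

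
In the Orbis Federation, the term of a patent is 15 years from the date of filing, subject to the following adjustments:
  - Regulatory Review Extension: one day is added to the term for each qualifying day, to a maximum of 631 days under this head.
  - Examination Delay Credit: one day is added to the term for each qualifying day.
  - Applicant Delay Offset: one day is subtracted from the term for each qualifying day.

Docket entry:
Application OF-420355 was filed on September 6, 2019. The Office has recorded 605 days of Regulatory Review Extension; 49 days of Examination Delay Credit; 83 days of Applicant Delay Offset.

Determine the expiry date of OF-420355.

2036-03-30

Base term: filing date + 15 years → 6 September 2034.
Regulatory Review Extension: 605 days (within the 631-day cap) → +605 days → 3 May 2036.
Examination Delay Credit: +49 days → 21 June 2036.
Applicant Delay Offset: −83 days → 30 March 2036.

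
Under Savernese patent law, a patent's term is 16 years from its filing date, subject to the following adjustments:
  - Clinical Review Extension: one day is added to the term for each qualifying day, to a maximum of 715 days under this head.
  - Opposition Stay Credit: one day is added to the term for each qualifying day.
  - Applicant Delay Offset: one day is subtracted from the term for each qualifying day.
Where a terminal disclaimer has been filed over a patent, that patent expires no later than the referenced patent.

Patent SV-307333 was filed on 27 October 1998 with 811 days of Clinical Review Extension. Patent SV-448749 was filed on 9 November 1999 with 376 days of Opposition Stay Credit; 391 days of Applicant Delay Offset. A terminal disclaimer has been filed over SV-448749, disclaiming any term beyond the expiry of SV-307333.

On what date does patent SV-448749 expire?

Natural term of SV-448749:
  Base: filing + 16 years → 9 November 2015.
  Opposition Stay Credit: +376 days → 19 November 2016.
  Applicant Delay Offset: −391 days → 25 October 2015.
Expiry of referenced patent SV-307333:
  Base: filing + 16 years → 27 October 2014.
  Clinical Review Extension: 811 days claimed exceeds the 715-day cap, so +715 days → 11 October 2016.
Terminal disclaimer: SV-448749 expires on the earlier of 25 October 2015 and 11 October 2016.

2015-10-25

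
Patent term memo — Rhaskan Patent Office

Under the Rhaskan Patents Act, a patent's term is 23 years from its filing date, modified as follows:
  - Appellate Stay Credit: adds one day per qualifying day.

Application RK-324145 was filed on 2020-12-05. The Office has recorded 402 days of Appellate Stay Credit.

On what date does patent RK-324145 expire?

Base term: filing date + 23 years → 5 December 2043.
Appellate Stay Credit: +402 days → 10 January 2045.

January 10, 2045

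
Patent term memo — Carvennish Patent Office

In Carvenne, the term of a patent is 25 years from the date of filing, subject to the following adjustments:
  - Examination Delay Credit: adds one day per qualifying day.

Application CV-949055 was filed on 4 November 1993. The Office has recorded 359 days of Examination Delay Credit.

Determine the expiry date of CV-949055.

October 29, 2019

Base term: filing date + 25 years → 4 November 2018.
Examination Delay Credit: +359 days → 29 October 2019.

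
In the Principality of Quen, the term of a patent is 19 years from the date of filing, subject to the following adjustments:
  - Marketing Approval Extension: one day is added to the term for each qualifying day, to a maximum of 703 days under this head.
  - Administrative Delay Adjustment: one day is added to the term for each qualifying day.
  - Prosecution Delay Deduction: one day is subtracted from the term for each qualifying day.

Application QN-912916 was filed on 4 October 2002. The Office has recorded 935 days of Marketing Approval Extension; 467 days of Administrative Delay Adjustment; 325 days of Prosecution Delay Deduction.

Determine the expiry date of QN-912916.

January 27, 2024

Base term: filing date + 19 years → 4 October 2021.
Marketing Approval Extension: 935 days claimed exceeds the 703-day cap, so +703 days → 7 September 2023.
Administrative Delay Adjustment: +467 days → 17 December 2024.
Prosecution Delay Deduction: −325 days → 27 January 2024.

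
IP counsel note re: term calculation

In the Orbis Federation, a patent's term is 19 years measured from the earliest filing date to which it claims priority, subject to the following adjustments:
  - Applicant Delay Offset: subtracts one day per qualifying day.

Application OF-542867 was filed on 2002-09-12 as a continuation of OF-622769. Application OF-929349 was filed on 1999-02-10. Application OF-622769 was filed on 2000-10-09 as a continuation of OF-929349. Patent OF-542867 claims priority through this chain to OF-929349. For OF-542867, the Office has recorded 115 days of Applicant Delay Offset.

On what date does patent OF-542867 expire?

Earliest priority filing: 10 February 1999.
Base term: 10 February 1999 + 19 years → 10 February 2018.
Applicant Delay Offset: −115 days → 18 October 2017.

October 18, 2017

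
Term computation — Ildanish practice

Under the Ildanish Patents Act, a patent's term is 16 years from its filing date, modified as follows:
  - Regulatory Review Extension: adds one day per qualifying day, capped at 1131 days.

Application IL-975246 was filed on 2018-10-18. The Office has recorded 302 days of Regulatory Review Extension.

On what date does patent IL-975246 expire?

2035-08-16

Base term: filing date + 16 years → 18 October 2034.
Regulatory Review Extension: 302 days (within the 1131-day cap) → +302 days → 16 August 2035.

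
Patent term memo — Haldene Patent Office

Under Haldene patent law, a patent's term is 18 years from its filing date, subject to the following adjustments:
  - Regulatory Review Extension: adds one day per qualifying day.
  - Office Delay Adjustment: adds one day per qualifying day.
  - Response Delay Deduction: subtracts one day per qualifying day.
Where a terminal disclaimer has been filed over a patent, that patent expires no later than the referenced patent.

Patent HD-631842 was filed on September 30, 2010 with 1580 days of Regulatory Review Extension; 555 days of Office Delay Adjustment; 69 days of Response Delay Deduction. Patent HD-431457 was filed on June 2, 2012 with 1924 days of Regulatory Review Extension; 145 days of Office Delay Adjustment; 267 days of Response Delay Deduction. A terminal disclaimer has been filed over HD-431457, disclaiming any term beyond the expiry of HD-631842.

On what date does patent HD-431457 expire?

Natural term of HD-431457:
  Base: filing + 18 years → 2 June 2030.
  Regulatory Review Extension: +1924 days → 8 September 2035.
  Office Delay Adjustment: +145 days → 31 January 2036.
  Response Delay Deduction: −267 days → 9 May 2035.
Expiry of referenced patent HD-631842:
  Base: filing + 18 years → 30 September 2028.
  Regulatory Review Extension: +1580 days → 27 January 2033.
  Office Delay Adjustment: +555 days → 5 August 2034.
  Response Delay Deduction: −69 days → 28 May 2034.
Terminal disclaimer: HD-431457 expires on the earlier of 9 May 2035 and 28 May 2034.

2034-05-28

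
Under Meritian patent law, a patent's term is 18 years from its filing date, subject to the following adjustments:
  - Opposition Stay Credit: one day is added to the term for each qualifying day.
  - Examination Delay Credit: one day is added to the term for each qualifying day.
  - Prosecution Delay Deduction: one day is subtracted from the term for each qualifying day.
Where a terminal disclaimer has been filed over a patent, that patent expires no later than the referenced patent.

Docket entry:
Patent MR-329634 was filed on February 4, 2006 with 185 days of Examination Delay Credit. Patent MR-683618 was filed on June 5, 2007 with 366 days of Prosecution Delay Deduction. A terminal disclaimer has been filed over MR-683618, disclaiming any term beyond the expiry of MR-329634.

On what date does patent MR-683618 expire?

June 4, 2024

Natural term of MR-683618:
  Base: filing + 18 years → 5 June 2025.
  Prosecution Delay Deduction: −366 days → 4 June 2024.
Expiry of referenced patent MR-329634:
  Base: filing + 18 years → 4 February 2024.
  Examination Delay Credit: +185 days → 7 August 2024.
Terminal disclaimer: MR-683618 expires on the earlier of 4 June 2024 and 7 August 2024.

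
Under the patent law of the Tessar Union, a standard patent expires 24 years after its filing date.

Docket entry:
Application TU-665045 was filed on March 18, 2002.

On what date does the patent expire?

2026-03-18

Filing date + 24 years → 18 March 2026.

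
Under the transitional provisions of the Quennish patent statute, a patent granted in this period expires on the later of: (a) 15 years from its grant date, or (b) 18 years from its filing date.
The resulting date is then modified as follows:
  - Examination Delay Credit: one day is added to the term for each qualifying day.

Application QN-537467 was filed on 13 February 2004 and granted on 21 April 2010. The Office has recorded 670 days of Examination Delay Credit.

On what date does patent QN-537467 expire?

(a) grant + 15 years → 21 April 2025.
(b) filing + 18 years → 13 February 2022.
Later of the two: 21 April 2025.
Examination Delay Credit: +670 days → 20 February 2027.

February 20, 2027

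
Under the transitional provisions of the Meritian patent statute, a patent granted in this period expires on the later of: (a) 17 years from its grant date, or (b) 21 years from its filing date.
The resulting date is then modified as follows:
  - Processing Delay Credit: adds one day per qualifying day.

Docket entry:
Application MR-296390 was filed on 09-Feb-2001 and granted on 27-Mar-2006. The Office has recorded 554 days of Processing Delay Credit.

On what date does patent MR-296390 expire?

2024-10-01

(a) grant + 17 years → 27 March 2023.
(b) filing + 21 years → 9 February 2022.
Later of the two: 27 March 2023.
Processing Delay Credit: +554 days → 1 October 2024.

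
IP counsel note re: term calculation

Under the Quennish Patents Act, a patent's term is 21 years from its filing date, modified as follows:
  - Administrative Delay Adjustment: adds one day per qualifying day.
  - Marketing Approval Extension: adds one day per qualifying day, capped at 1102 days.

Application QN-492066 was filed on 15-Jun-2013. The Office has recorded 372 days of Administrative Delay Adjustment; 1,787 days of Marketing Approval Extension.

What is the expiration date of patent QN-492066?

Base term: filing date + 21 years → 15 June 2034.
Administrative Delay Adjustment: +372 days → 22 June 2035.
Marketing Approval Extension: 1787 days claimed exceeds the 1102-day cap, so +1102 days → 28 June 2038.

2038-06-28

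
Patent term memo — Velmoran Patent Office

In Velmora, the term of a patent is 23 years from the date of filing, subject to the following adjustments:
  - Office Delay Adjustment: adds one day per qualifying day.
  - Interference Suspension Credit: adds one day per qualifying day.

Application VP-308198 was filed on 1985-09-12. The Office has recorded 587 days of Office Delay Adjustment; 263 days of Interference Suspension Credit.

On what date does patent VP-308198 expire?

January 10, 2011

Base term: filing date + 23 years → 12 September 2008.
Office Delay Adjustment: +587 days → 22 April 2010.
Interference Suspension Credit: +263 days → 10 January 2011.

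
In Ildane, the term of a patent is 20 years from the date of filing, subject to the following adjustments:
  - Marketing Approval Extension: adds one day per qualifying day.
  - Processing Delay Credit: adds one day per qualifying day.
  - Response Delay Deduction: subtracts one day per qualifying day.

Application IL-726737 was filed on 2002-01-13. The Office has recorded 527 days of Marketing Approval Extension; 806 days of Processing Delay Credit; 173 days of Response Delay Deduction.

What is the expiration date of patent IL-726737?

2025-03-18

Base term: filing date + 20 years → 13 January 2022.
Marketing Approval Extension: +527 days → 24 June 2023.
Processing Delay Credit: +806 days → 7 September 2025.
Response Delay Deduction: −173 days → 18 March 2025.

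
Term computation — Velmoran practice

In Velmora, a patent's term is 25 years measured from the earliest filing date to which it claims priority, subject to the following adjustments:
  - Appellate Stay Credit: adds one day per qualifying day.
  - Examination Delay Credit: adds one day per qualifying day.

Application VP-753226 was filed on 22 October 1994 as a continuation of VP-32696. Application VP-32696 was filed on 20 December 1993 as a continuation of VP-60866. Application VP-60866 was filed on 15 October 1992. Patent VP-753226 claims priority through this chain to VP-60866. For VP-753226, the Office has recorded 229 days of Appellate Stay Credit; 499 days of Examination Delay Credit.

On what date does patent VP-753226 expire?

2019-10-13

Earliest priority filing: 15 October 1992.
Base term: 15 October 1992 + 25 years → 15 October 2017.
Appellate Stay Credit: +229 days → 1 June 2018.
Examination Delay Credit: +499 days → 13 October 2019.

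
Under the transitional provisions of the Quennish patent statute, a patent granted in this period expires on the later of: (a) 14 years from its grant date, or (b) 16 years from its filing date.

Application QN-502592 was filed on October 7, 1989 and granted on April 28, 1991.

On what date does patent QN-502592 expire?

October 7, 2005

(a) grant + 14 years → 28 April 2005.
(b) filing + 16 years → 7 October 2005.
Later of the two: 7 October 2005.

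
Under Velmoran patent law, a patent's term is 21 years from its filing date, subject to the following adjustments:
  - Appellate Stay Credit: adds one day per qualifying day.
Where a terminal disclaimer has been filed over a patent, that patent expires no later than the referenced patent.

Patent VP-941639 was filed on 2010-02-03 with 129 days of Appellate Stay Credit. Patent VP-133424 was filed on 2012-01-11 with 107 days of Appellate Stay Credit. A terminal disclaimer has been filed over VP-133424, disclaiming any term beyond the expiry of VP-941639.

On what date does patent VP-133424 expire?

2031-06-12

Natural term of VP-133424:
  Base: filing + 21 years → 11 January 2033.
  Appellate Stay Credit: +107 days → 28 April 2033.
Expiry of referenced patent VP-941639:
  Base: filing + 21 years → 3 February 2031.
  Appellate Stay Credit: +129 days → 12 June 2031.
Terminal disclaimer: VP-133424 expires on the earlier of 28 April 2033 and 12 June 2031.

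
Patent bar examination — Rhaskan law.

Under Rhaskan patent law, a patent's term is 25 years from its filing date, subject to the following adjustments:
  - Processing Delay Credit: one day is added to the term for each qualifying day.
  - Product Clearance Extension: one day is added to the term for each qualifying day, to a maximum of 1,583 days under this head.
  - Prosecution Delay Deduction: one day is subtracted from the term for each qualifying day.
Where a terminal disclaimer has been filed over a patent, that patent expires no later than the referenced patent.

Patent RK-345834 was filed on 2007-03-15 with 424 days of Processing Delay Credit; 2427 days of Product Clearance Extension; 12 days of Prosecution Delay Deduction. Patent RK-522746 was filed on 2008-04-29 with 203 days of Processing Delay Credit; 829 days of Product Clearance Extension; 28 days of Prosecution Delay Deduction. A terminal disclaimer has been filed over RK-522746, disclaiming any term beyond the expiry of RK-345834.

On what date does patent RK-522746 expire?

Natural term of RK-522746:
  Base: filing + 25 years → 29 April 2033.
  Processing Delay Credit: +203 days → 18 November 2033.
  Product Clearance Extension: 829 days (within the 1583-day cap) → +829 days → 25 February 2036.
  Prosecution Delay Deduction: −28 days → 28 January 2036.
Expiry of referenced patent RK-345834:
  Base: filing + 25 years → 15 March 2032.
  Processing Delay Credit: +424 days → 13 May 2033.
  Product Clearance Extension: 2427 days claimed exceeds the 1583-day cap, so +1583 days → 12 September 2037.
  Prosecution Delay Deduction: −12 days → 31 August 2037.
Terminal disclaimer: RK-522746 expires on the earlier of 28 January 2036 and 31 August 2037.

January 28, 2036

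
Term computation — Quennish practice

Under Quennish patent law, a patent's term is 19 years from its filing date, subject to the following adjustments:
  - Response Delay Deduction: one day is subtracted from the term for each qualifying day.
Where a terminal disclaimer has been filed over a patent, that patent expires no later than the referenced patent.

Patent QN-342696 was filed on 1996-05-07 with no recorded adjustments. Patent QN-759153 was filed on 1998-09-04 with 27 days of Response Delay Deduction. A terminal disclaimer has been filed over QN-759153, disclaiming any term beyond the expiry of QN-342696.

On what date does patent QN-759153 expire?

May 7, 2015

Natural term of QN-759153:
  Base: filing + 19 years → 4 September 2017.
  Response Delay Deduction: −27 days → 8 August 2017.
Expiry of referenced patent QN-342696:
  Base: filing + 19 years → 7 May 2015.
Terminal disclaimer: QN-759153 expires on the earlier of 8 August 2017 and 7 May 2015.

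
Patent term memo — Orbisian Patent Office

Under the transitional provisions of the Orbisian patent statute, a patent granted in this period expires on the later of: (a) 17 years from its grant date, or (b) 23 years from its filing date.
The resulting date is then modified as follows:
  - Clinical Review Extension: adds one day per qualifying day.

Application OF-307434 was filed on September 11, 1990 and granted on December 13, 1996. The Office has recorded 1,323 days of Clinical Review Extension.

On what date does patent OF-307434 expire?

(a) grant + 17 years → 13 December 2013.
(b) filing + 23 years → 11 September 2013.
Later of the two: 13 December 2013.
Clinical Review Extension: +1323 days → 28 July 2017.

July 28, 2017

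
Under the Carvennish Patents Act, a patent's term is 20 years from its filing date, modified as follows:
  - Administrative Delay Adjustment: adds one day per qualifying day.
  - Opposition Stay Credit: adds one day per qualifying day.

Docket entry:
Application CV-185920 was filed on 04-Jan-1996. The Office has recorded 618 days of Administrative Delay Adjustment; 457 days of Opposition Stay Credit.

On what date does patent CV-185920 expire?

December 14, 2018

Base term: filing date + 20 years → 4 January 2016.
Administrative Delay Adjustment: +618 days → 13 September 2017.
Opposition Stay Credit: +457 days → 14 December 2018.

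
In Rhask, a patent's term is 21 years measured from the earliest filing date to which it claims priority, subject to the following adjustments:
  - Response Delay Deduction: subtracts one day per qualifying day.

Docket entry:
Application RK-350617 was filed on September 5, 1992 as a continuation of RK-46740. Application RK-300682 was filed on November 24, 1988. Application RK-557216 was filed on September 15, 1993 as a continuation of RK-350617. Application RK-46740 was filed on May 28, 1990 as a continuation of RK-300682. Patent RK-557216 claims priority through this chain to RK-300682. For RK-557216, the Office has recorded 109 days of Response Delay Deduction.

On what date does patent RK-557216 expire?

Earliest priority filing: 24 November 1988.
Base term: 24 November 1988 + 21 years → 24 November 2009.
Response Delay Deduction: −109 days → 7 August 2009.

August 7, 2009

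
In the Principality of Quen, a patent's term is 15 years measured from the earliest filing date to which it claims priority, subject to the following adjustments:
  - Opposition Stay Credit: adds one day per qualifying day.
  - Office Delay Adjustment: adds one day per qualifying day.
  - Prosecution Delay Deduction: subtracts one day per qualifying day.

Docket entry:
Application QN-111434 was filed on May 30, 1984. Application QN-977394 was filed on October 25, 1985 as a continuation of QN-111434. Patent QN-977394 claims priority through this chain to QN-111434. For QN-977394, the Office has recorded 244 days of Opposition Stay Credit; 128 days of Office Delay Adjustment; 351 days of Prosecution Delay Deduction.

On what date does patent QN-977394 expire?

Earliest priority filing: 30 May 1984.
Base term: 30 May 1984 + 15 years → 30 May 1999.
Opposition Stay Credit: +244 days → 29 January 2000.
Office Delay Adjustment: +128 days → 5 June 2000.
Prosecution Delay Deduction: −351 days → 20 June 1999.

June 20, 1999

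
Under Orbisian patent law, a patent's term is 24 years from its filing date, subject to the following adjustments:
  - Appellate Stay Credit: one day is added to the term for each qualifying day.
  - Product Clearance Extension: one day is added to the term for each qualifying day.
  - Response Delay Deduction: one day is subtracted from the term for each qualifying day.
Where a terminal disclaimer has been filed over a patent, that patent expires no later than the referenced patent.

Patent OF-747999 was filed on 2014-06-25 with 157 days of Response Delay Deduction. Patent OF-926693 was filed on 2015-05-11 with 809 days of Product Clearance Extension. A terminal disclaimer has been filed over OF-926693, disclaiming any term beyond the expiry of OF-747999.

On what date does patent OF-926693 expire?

2038-01-19

Natural term of OF-926693:
  Base: filing + 24 years → 11 May 2039.
  Product Clearance Extension: +809 days → 28 July 2041.
Expiry of referenced patent OF-747999:
  Base: filing + 24 years → 25 June 2038.
  Response Delay Deduction: −157 days → 19 January 2038.
Terminal disclaimer: OF-926693 expires on the earlier of 28 July 2041 and 19 January 2038.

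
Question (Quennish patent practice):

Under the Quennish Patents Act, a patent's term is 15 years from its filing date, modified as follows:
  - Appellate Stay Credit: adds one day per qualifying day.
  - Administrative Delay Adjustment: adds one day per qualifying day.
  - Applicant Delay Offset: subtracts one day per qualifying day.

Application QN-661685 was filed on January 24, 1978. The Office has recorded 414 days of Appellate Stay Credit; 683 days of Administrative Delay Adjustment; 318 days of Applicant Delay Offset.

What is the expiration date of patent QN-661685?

1995-03-14

Base term: filing date + 15 years → 24 January 1993.
Appellate Stay Credit: +414 days → 14 March 1994.
Administrative Delay Adjustment: +683 days → 26 January 1996.
Applicant Delay Offset: −318 days → 14 March 1995.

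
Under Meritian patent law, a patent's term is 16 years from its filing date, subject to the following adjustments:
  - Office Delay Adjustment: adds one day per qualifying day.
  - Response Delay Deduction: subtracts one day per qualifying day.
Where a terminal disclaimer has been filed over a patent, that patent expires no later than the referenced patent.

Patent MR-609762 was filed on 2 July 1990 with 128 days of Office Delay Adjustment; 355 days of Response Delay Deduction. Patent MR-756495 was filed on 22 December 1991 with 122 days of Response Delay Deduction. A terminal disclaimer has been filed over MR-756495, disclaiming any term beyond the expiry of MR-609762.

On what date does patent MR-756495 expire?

November 17, 2005

Natural term of MR-756495:
  Base: filing + 16 years → 22 December 2007.
  Response Delay Deduction: −122 days → 22 August 2007.
Expiry of referenced patent MR-609762:
  Base: filing + 16 years → 2 July 2006.
  Office Delay Adjustment: +128 days → 7 November 2006.
  Response Delay Deduction: −355 days → 17 November 2005.
Terminal disclaimer: MR-756495 expires on the earlier of 22 August 2007 and 17 November 2005.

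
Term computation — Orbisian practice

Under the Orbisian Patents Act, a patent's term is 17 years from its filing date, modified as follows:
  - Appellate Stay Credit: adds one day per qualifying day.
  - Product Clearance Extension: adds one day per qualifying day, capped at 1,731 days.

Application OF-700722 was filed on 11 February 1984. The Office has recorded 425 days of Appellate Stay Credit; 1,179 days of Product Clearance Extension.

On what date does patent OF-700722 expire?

Base term: filing date + 17 years → 11 February 2001.
Appellate Stay Credit: +425 days → 12 April 2002.
Product Clearance Extension: 1179 days (within the 1731-day cap) → +1179 days → 4 July 2005.

July 4, 2005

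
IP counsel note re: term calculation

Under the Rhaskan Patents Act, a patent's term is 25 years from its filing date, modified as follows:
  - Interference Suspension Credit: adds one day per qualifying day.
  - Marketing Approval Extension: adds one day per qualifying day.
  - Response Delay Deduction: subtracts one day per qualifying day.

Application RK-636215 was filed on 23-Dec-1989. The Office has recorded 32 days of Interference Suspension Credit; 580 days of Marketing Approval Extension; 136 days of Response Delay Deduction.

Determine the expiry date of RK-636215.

Base term: filing date + 25 years → 23 December 2014.
Interference Suspension Credit: +32 days → 24 January 2015.
Marketing Approval Extension: +580 days → 26 August 2016.
Response Delay Deduction: −136 days → 12 April 2016.

2016-04-12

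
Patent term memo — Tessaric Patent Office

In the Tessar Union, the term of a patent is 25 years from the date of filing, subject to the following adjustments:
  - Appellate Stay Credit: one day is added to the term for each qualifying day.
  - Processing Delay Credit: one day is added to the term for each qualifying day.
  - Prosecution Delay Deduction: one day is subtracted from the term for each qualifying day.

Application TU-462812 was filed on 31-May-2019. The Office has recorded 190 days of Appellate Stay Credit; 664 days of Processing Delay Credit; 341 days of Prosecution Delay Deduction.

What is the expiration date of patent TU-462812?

October 26, 2045

Base term: filing date + 25 years → 31 May 2044.
Appellate Stay Credit: +190 days → 7 December 2044.
Processing Delay Credit: +664 days → 2 October 2046.
Prosecution Delay Deduction: −341 days → 26 October 2045.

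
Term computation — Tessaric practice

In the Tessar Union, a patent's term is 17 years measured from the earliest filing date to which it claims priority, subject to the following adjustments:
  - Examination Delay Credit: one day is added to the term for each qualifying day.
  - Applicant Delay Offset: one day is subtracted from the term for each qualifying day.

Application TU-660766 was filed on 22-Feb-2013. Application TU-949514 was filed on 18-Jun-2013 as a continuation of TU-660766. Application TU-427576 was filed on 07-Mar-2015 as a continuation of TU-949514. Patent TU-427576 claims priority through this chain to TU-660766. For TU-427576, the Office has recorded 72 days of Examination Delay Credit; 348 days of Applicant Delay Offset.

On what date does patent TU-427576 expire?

2029-05-22

Earliest priority filing: 22 February 2013.
Base term: 22 February 2013 + 17 years → 22 February 2030.
Examination Delay Credit: +72 days → 5 May 2030.
Applicant Delay Offset: −348 days → 22 May 2029.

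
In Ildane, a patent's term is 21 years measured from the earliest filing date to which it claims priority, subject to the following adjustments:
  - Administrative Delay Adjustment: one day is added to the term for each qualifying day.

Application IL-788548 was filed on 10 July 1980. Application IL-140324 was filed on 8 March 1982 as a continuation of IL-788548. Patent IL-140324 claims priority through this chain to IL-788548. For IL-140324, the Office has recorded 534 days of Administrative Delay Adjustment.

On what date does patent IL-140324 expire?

Earliest priority filing: 10 July 1980.
Base term: 10 July 1980 + 21 years → 10 July 2001.
Administrative Delay Adjustment: +534 days → 26 December 2002.

December 26, 2002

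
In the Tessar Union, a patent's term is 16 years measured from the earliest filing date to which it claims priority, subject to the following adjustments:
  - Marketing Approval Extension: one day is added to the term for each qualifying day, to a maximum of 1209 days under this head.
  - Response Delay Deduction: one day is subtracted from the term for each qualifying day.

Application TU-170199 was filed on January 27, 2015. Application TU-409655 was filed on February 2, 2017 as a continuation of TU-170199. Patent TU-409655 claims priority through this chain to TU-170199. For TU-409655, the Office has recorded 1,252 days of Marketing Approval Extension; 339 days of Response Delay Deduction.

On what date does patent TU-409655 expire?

Earliest priority filing: 27 January 2015.
Base term: 27 January 2015 + 16 years → 27 January 2031.
Marketing Approval Extension: 1252 days claimed exceeds the 1209-day cap, so +1209 days → 20 May 2034.
Response Delay Deduction: −339 days → 15 June 2033.

2033-06-15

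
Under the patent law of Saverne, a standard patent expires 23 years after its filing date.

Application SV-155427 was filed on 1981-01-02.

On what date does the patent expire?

2004-01-02

Filing date + 23 years → 2 January 2004.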